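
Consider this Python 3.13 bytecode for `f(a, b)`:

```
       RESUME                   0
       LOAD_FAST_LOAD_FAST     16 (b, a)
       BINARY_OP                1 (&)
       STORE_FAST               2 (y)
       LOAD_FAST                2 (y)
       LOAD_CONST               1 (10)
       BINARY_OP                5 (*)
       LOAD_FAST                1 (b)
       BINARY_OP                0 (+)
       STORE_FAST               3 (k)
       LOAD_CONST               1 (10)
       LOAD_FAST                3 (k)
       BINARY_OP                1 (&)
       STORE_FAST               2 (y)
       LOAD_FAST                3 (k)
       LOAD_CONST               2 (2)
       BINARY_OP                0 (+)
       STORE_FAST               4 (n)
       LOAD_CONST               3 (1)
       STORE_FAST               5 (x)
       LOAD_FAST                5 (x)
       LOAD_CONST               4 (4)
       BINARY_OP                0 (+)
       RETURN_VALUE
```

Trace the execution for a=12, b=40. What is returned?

5

LOAD_FAST_LOAD_FAST b,a → push 40,12. Stack: [40, 12]
BINARY_OP & → 40 & 12 = 8. Stack: [8]
STORE_FAST y → y=8. Stack: []
LOAD_FAST y → push 8. Stack: [8]
LOAD_CONST → push 10. Stack: [8, 10]
BINARY_OP * → 8 * 10 = 80. Stack: [80]
LOAD_FAST b → push 40. Stack: [80, 40]
BINARY_OP + → 80 + 40 = 120. Stack: [120]
STORE_FAST k → k=120. Stack: []
LOAD_CONST → push 10. Stack: [10]
LOAD_FAST k → push 120. Stack: [10, 120]
BINARY_OP & → 10 & 120 = 8. Stack: [8]
STORE_FAST y → y=8. Stack: []
LOAD_FAST k → push 120. Stack: [120]
LOAD_CONST → push 2. Stack: [120, 2]
BINARY_OP + → 120 + 2 = 122. Stack: [122]
STORE_FAST n → n=122. Stack: []
LOAD_CONST → push 1. Stack: [1]
STORE_FAST x → x=1. Stack: []
LOAD_FAST x → push 1. Stack: [1]
LOAD_CONST → push 4. Stack: [1, 4]
BINARY_OP + → 1 + 4 = 5. Stack: [5]
RETURN_VALUE → return 5.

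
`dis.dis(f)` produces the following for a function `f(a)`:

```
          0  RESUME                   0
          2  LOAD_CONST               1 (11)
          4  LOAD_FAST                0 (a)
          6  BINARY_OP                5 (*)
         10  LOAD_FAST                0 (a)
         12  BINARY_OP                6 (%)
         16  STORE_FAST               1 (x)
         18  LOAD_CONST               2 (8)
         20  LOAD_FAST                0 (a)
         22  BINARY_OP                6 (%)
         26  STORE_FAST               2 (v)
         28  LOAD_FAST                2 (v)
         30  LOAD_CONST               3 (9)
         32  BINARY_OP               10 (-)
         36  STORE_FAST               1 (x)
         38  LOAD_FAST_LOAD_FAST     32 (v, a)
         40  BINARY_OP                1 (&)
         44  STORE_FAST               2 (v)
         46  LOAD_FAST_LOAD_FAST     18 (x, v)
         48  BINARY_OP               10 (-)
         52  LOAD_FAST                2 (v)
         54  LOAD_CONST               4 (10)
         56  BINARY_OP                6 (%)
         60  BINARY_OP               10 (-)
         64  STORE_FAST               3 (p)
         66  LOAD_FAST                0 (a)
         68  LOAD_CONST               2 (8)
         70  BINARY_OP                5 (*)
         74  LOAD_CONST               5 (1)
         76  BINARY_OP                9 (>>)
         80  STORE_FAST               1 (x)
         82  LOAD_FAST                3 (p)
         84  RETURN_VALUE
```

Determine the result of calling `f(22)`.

-1

LOAD_CONST → push 11. Stack: [11]
LOAD_FAST a → push 22. Stack: [11, 22]
BINARY_OP * → 11 * 22 = 242. Stack: [242]
LOAD_FAST a → push 22. Stack: [242, 22]
BINARY_OP % → 242 % 22 = 0. Stack: [0]
STORE_FAST x → x=0. Stack: []
LOAD_CONST → push 8. Stack: [8]
LOAD_FAST a → push 22. Stack: [8, 22]
BINARY_OP % → 8 % 22 = 8. Stack: [8]
STORE_FAST v → v=8. Stack: []
LOAD_FAST v → push 8. Stack: [8]
LOAD_CONST → push 9. Stack: [8, 9]
BINARY_OP - → 8 - 9 = -1. Stack: [-1]
STORE_FAST x → x=-1. Stack: []
LOAD_FAST_LOAD_FAST v,a → push 8,22. Stack: [8, 22]
BINARY_OP & → 8 & 22 = 0. Stack: [0]
STORE_FAST v → v=0. Stack: []
LOAD_FAST_LOAD_FAST x,v → push -1,0. Stack: [-1, 0]
BINARY_OP - → -1 - 0 = -1. Stack: [-1]
LOAD_FAST v → push 0. Stack: [-1, 0]
LOAD_CONST → push 10. Stack: [-1, 0, 10]
BINARY_OP % → 0 % 10 = 0. Stack: [-1, 0]
BINARY_OP - → -1 - 0 = -1. Stack: [-1]
STORE_FAST p → p=-1. Stack: []
LOAD_FAST a → push 22. Stack: [22]
LOAD_CONST → push 8. Stack: [22, 8]
BINARY_OP * → 22 * 8 = 176. Stack: [176]
LOAD_CONST → push 1. Stack: [176, 1]
BINARY_OP >> → 176 >> 1 = 88. Stack: [88]
STORE_FAST x → x=88. Stack: []
LOAD_FAST p → push -1. Stack: [-1]
RETURN_VALUE → return -1.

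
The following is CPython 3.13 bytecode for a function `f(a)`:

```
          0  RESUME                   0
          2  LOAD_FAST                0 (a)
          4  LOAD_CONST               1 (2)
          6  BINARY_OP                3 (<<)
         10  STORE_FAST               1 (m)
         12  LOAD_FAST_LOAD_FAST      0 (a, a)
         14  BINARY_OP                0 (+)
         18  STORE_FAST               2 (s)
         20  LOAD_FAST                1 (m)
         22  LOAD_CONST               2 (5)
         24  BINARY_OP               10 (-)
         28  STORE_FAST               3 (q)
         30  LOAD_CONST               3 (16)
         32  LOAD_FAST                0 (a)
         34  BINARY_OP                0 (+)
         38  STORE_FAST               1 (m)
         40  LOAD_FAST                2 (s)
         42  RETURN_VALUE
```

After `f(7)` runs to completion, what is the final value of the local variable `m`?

LOAD_FAST a → push 7. Stack: [7]
LOAD_CONST → push 2. Stack: [7, 2]
BINARY_OP << → 7 << 2 = 28. Stack: [28]
STORE_FAST m → m=28. Stack: []
LOAD_FAST_LOAD_FAST a,a → push 7,7. Stack: [7, 7]
BINARY_OP + → 7 + 7 = 14. Stack: [14]
STORE_FAST s → s=14. Stack: []
LOAD_FAST m → push 28. Stack: [28]
LOAD_CONST → push 5. Stack: [28, 5]
BINARY_OP - → 28 - 5 = 23. Stack: [23]
STORE_FAST q → q=23. Stack: []
LOAD_CONST → push 16. Stack: [16]
LOAD_FAST a → push 7. Stack: [16, 7]
BINARY_OP + → 16 + 7 = 23. Stack: [23]
STORE_FAST m → m=23. Stack: []
LOAD_FAST s → push 14. Stack: [14]
RETURN_VALUE → return 14.

23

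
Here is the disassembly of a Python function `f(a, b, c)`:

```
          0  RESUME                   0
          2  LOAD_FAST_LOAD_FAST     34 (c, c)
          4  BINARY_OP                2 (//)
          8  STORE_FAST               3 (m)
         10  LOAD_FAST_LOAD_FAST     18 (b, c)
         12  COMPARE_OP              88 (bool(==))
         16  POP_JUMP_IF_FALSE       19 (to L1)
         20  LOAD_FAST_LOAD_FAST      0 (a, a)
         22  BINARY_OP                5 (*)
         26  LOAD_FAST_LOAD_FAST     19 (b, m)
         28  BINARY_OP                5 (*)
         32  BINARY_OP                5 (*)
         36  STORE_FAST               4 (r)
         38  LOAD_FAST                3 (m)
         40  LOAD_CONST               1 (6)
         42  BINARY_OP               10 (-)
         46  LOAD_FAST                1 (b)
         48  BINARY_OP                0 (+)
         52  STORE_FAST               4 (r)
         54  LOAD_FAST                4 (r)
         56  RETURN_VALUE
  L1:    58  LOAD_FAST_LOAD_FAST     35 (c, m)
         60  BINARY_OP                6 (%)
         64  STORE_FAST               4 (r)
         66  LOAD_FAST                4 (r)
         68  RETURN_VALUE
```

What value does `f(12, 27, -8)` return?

0

LOAD_FAST_LOAD_FAST c,c → push -8,-8. Stack: [-8, -8]
BINARY_OP // → -8 // -8 = 1. Stack: [1]
STORE_FAST m → m=1. Stack: []
LOAD_FAST_LOAD_FAST b,c → push 27,-8. Stack: [27, -8]
COMPARE_OP bool(==) → 27 vs -8 = False. Stack: [False]
POP_JUMP_IF_FALSE → pop False; jump. Stack: []
LOAD_FAST_LOAD_FAST c,m → push -8,1. Stack: [-8, 1]
BINARY_OP % → -8 % 1 = 0. Stack: [0]
STORE_FAST r → r=0. Stack: []
LOAD_FAST r → push 0. Stack: [0]
RETURN_VALUE → return 0.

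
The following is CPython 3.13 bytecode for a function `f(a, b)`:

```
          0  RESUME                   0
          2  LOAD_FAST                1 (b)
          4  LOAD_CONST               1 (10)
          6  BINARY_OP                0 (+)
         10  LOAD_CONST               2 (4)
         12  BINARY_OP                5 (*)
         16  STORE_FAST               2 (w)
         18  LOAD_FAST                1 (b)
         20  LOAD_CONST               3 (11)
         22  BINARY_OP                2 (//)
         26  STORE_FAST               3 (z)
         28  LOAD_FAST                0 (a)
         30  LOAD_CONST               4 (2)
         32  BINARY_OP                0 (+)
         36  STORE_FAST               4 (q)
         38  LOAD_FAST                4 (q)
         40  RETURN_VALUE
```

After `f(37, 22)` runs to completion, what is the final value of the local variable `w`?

LOAD_FAST b → push 22. Stack: [22]
LOAD_CONST → push 10. Stack: [22, 10]
BINARY_OP + → 22 + 10 = 32. Stack: [32]
LOAD_CONST → push 4. Stack: [32, 4]
BINARY_OP * → 32 * 4 = 128. Stack: [128]
STORE_FAST w → w=128. Stack: []
LOAD_FAST b → push 22. Stack: [22]
LOAD_CONST → push 11. Stack: [22, 11]
BINARY_OP // → 22 // 11 = 2. Stack: [2]
STORE_FAST z → z=2. Stack: []
LOAD_FAST a → push 37. Stack: [37]
LOAD_CONST → push 2. Stack: [37, 2]
BINARY_OP + → 37 + 2 = 39. Stack: [39]
STORE_FAST q → q=39. Stack: []
LOAD_FAST q → push 39. Stack: [39]
RETURN_VALUE → return 39.

128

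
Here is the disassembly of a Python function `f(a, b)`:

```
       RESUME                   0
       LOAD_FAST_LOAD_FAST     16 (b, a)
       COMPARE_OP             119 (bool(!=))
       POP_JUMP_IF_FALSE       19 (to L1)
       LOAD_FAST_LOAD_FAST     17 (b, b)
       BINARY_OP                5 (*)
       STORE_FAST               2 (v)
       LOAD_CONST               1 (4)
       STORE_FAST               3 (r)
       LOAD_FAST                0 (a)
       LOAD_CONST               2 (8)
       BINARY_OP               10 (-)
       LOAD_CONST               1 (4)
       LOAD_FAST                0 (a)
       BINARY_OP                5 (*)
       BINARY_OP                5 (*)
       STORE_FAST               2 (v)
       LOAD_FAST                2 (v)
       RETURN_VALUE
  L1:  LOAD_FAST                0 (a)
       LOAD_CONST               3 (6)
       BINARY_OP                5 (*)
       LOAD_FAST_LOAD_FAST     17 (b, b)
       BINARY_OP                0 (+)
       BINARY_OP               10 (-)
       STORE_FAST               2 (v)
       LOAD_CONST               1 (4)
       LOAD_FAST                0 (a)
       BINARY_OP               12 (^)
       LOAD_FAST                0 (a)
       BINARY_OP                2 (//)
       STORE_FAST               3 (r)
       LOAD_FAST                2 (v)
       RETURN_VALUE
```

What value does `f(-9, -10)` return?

612

LOAD_FAST_LOAD_FAST b,a → push -10,-9. Stack: [-10, -9]
COMPARE_OP bool(!=) → -10 vs -9 = True. Stack: [True]
POP_JUMP_IF_FALSE → pop True; no jump. Stack: []
LOAD_FAST_LOAD_FAST b,b → push -10,-10. Stack: [-10, -10]
BINARY_OP * → -10 * -10 = 100. Stack: [100]
STORE_FAST v → v=100. Stack: []
LOAD_CONST → push 4. Stack: [4]
STORE_FAST r → r=4. Stack: []
LOAD_FAST a → push -9. Stack: [-9]
LOAD_CONST → push 8. Stack: [-9, 8]
BINARY_OP - → -9 - 8 = -17. Stack: [-17]
LOAD_CONST → push 4. Stack: [-17, 4]
LOAD_FAST a → push -9. Stack: [-17, 4, -9]
BINARY_OP * → 4 * -9 = -36. Stack: [-17, -36]
BINARY_OP * → -17 * -36 = 612. Stack: [612]
STORE_FAST v → v=612. Stack: []
LOAD_FAST v → push 612. Stack: [612]
RETURN_VALUE → return 612.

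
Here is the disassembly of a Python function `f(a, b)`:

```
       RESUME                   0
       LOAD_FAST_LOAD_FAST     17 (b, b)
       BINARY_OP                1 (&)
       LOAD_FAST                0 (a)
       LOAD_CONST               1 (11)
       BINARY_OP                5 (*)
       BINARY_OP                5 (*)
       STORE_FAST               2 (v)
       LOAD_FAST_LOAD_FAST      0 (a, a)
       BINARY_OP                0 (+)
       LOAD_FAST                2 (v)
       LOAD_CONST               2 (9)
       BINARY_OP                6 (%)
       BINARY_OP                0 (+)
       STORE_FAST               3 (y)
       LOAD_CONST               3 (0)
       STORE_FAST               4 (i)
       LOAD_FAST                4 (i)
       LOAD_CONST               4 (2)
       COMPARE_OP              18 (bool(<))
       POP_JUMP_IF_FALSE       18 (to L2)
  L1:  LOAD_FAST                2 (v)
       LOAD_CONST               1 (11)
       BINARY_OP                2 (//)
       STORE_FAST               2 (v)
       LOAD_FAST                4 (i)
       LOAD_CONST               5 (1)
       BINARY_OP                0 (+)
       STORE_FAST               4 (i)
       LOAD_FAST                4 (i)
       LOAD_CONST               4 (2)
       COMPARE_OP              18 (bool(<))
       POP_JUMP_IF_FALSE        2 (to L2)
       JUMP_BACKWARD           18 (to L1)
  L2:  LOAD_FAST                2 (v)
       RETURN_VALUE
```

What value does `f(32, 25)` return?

72

LOAD_FAST_LOAD_FAST b,b → push 25,25. Stack: [25, 25]
BINARY_OP & → 25 & 25 = 25. Stack: [25]
LOAD_FAST a → push 32. Stack: [25, 32]
LOAD_CONST → push 11. Stack: [25, 32, 11]
BINARY_OP * → 32 * 11 = 352. Stack: [25, 352]
BINARY_OP * → 25 * 352 = 8800. Stack: [8800]
STORE_FAST v → v=8800. Stack: []
LOAD_FAST_LOAD_FAST a,a → push 32,32. Stack: [32, 32]
BINARY_OP + → 32 + 32 = 64. Stack: [64]
LOAD_FAST v → push 8800. Stack: [64, 8800]
LOAD_CONST → push 9. Stack: [64, 8800, 9]
BINARY_OP % → 8800 % 9 = 7. Stack: [64, 7]
BINARY_OP + → 64 + 7 = 71. Stack: [71]
STORE_FAST y → y=71. Stack: []
LOAD_CONST → push 0. Stack: [0]
STORE_FAST i → i=0. Stack: []
LOAD_FAST i → push 0. Stack: [0]
LOAD_CONST → push 2. Stack: [0, 2]
COMPARE_OP bool(<) → 0 vs 2 = True. Stack: [True]
POP_JUMP_IF_FALSE → pop True; no jump. Stack: []
LOAD_FAST v → push 8800. Stack: [8800]
LOAD_CONST → push 11. Stack: [8800, 11]
BINARY_OP // → 8800 // 11 = 800. Stack: [800]
STORE_FAST v → v=800. Stack: []
LOAD_FAST i → push 0. Stack: [0]
LOAD_CONST → push 1. Stack: [0, 1]
BINARY_OP + → 0 + 1 = 1. Stack: [1]
STORE_FAST i → i=1. Stack: []
LOAD_FAST i → push 1. Stack: [1]
LOAD_CONST → push 2. Stack: [1, 2]
COMPARE_OP bool(<) → 1 vs 2 = True. Stack: [True]
POP_JUMP_IF_FALSE → pop True; no jump. Stack: []
LOAD_FAST v → push 800. Stack: [800]
LOAD_CONST → push 11. Stack: [800, 11]
BINARY_OP // → 800 // 11 = 72. Stack: [72]
STORE_FAST v → v=72. Stack: []
LOAD_FAST i → push 1. Stack: [1]
LOAD_CONST → push 1. Stack: [1, 1]
BINARY_OP + → 1 + 1 = 2. Stack: [2]
STORE_FAST i → i=2. Stack: []
LOAD_FAST i → push 2. Stack: [2]
LOAD_CONST → push 2. Stack: [2, 2]
COMPARE_OP bool(<) → 2 vs 2 = False. Stack: [False]
POP_JUMP_IF_FALSE → pop False; jump. Stack: []
LOAD_FAST v → push 72. Stack: [72]
RETURN_VALUE → return 72.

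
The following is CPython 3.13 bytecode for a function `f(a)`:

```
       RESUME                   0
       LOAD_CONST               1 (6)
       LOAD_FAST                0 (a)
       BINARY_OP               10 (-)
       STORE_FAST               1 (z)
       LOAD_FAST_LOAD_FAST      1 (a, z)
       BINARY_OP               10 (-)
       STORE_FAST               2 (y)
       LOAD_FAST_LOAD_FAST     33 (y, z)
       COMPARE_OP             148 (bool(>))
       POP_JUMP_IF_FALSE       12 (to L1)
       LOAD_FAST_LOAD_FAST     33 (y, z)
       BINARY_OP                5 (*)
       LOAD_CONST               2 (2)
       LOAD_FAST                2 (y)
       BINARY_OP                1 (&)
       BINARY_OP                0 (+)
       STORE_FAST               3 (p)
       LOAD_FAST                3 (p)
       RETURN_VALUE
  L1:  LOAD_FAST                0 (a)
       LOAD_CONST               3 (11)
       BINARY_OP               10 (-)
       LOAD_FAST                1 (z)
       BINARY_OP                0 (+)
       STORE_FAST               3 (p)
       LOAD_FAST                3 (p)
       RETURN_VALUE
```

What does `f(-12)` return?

LOAD_CONST → push 6. Stack: [6]
LOAD_FAST a → push -12. Stack: [6, -12]
BINARY_OP - → 6 - -12 = 18. Stack: [18]
STORE_FAST z → z=18. Stack: []
LOAD_FAST_LOAD_FAST a,z → push -12,18. Stack: [-12, 18]
BINARY_OP - → -12 - 18 = -30. Stack: [-30]
STORE_FAST y → y=-30. Stack: []
LOAD_FAST_LOAD_FAST y,z → push -30,18. Stack: [-30, 18]
COMPARE_OP bool(>) → -30 vs 18 = False. Stack: [False]
POP_JUMP_IF_FALSE → pop False; jump. Stack: []
LOAD_FAST a → push -12. Stack: [-12]
LOAD_CONST → push 11. Stack: [-12, 11]
BINARY_OP - → -12 - 11 = -23. Stack: [-23]
LOAD_FAST z → push 18. Stack: [-23, 18]
BINARY_OP + → -23 + 18 = -5. Stack: [-5]
STORE_FAST p → p=-5. Stack: []
LOAD_FAST p → push -5. Stack: [-5]
RETURN_VALUE → return -5.

-5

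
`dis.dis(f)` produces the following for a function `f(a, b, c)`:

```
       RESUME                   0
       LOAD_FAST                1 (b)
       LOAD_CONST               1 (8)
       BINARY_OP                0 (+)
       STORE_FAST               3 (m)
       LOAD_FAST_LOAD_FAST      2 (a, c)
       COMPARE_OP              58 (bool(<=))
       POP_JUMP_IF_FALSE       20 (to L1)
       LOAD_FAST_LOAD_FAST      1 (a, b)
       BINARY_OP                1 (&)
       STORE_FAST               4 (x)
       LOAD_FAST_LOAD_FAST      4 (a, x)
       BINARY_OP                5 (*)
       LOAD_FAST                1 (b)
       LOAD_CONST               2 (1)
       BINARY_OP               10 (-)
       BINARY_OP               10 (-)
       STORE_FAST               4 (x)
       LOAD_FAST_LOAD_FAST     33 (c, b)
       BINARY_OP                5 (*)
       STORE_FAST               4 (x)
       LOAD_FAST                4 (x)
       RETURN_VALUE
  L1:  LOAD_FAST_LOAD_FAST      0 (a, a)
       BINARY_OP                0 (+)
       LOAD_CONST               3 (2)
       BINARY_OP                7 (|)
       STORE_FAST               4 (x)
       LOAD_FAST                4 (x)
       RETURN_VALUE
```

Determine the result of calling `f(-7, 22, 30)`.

660

LOAD_FAST b → push 22. Stack: [22]
LOAD_CONST → push 8. Stack: [22, 8]
BINARY_OP + → 22 + 8 = 30. Stack: [30]
STORE_FAST m → m=30. Stack: []
LOAD_FAST_LOAD_FAST a,c → push -7,30. Stack: [-7, 30]
COMPARE_OP bool(<=) → -7 vs 30 = True. Stack: [True]
POP_JUMP_IF_FALSE → pop True; no jump. Stack: []
LOAD_FAST_LOAD_FAST a,b → push -7,22. Stack: [-7, 22]
BINARY_OP & → -7 & 22 = 16. Stack: [16]
STORE_FAST x → x=16. Stack: []
LOAD_FAST_LOAD_FAST a,x → push -7,16. Stack: [-7, 16]
BINARY_OP * → -7 * 16 = -112. Stack: [-112]
LOAD_FAST b → push 22. Stack: [-112, 22]
LOAD_CONST → push 1. Stack: [-112, 22, 1]
BINARY_OP - → 22 - 1 = 21. Stack: [-112, 21]
BINARY_OP - → -112 - 21 = -133. Stack: [-133]
STORE_FAST x → x=-133. Stack: []
LOAD_FAST_LOAD_FAST c,b → push 30,22. Stack: [30, 22]
BINARY_OP * → 30 * 22 = 660. Stack: [660]
STORE_FAST x → x=660. Stack: []
LOAD_FAST x → push 660. Stack: [660]
RETURN_VALUE → return 660.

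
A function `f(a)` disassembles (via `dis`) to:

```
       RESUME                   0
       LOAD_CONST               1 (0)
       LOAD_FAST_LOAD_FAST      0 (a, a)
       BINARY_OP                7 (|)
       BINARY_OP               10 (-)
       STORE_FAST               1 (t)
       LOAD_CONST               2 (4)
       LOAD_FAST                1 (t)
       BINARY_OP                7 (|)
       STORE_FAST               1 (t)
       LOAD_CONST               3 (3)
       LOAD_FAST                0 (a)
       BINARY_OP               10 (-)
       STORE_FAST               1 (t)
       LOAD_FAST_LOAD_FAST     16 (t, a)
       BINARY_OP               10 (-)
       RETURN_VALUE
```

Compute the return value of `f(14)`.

-25

LOAD_CONST → push 0. Stack: [0]
LOAD_FAST_LOAD_FAST a,a → push 14,14. Stack: [0, 14, 14]
BINARY_OP | → 14 | 14 = 14. Stack: [0, 14]
BINARY_OP - → 0 - 14 = -14. Stack: [-14]
STORE_FAST t → t=-14. Stack: []
LOAD_CONST → push 4. Stack: [4]
LOAD_FAST t → push -14. Stack: [4, -14]
BINARY_OP | → 4 | -14 = -10. Stack: [-10]
STORE_FAST t → t=-10. Stack: []
LOAD_CONST → push 3. Stack: [3]
LOAD_FAST a → push 14. Stack: [3, 14]
BINARY_OP - → 3 - 14 = -11. Stack: [-11]
STORE_FAST t → t=-11. Stack: []
LOAD_FAST_LOAD_FAST t,a → push -11,14. Stack: [-11, 14]
BINARY_OP - → -11 - 14 = -25. Stack: [-25]
RETURN_VALUE → return -25.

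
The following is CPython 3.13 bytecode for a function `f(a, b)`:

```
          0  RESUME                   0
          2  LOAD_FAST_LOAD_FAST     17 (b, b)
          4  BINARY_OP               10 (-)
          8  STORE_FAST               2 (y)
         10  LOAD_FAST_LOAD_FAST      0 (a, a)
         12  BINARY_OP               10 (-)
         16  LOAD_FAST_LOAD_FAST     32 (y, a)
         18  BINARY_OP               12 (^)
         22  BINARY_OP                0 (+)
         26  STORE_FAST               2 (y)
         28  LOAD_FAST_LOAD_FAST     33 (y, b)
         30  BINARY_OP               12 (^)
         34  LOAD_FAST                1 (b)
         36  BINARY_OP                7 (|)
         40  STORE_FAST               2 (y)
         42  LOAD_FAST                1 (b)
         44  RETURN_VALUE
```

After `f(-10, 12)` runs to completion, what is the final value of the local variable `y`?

LOAD_FAST_LOAD_FAST b,b → push 12,12. Stack: [12, 12]
BINARY_OP - → 12 - 12 = 0. Stack: [0]
STORE_FAST y → y=0. Stack: []
LOAD_FAST_LOAD_FAST a,a → push -10,-10. Stack: [-10, -10]
BINARY_OP - → -10 - -10 = 0. Stack: [0]
LOAD_FAST_LOAD_FAST y,a → push 0,-10. Stack: [0, 0, -10]
BINARY_OP ^ → 0 ^ -10 = -10. Stack: [0, -10]
BINARY_OP + → 0 + -10 = -10. Stack: [-10]
STORE_FAST y → y=-10. Stack: []
LOAD_FAST_LOAD_FAST y,b → push -10,12. Stack: [-10, 12]
BINARY_OP ^ → -10 ^ 12 = -6. Stack: [-6]
LOAD_FAST b → push 12. Stack: [-6, 12]
BINARY_OP | → -6 | 12 = -2. Stack: [-2]
STORE_FAST y → y=-2. Stack: []
LOAD_FAST b → push 12. Stack: [12]
RETURN_VALUE → return 12.

-2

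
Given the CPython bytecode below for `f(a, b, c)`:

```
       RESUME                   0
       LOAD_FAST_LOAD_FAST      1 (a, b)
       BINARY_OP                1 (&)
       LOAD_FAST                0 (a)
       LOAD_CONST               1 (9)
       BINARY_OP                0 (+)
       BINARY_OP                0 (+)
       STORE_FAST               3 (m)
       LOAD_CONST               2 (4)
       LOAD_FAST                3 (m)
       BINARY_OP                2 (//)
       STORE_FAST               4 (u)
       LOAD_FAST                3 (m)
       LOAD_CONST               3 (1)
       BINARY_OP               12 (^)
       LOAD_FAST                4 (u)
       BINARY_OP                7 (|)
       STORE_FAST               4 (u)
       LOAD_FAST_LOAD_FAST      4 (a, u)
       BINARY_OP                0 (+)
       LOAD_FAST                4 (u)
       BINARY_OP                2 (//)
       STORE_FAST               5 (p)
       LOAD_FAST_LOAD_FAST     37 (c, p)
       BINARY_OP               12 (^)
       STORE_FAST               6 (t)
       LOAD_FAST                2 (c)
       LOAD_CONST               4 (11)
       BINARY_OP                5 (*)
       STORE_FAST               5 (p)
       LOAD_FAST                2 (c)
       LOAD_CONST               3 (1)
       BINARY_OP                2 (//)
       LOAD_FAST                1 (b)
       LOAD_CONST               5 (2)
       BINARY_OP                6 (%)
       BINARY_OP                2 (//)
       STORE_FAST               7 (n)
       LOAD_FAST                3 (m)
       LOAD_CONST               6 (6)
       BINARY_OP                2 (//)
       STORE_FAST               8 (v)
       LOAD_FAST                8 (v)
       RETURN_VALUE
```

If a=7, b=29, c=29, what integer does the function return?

3

LOAD_FAST_LOAD_FAST a,b → push 7,29. Stack: [7, 29]
BINARY_OP & → 7 & 29 = 5. Stack: [5]
LOAD_FAST a → push 7. Stack: [5, 7]
LOAD_CONST → push 9. Stack: [5, 7, 9]
BINARY_OP + → 7 + 9 = 16. Stack: [5, 16]
BINARY_OP + → 5 + 16 = 21. Stack: [21]
STORE_FAST m → m=21. Stack: []
LOAD_CONST → push 4. Stack: [4]
LOAD_FAST m → push 21. Stack: [4, 21]
BINARY_OP // → 4 // 21 = 0. Stack: [0]
STORE_FAST u → u=0. Stack: []
LOAD_FAST m → push 21. Stack: [21]
LOAD_CONST → push 1. Stack: [21, 1]
BINARY_OP ^ → 21 ^ 1 = 20. Stack: [20]
LOAD_FAST u → push 0. Stack: [20, 0]
BINARY_OP | → 20 | 0 = 20. Stack: [20]
STORE_FAST u → u=20. Stack: []
LOAD_FAST_LOAD_FAST a,u → push 7,20. Stack: [7, 20]
BINARY_OP + → 7 + 20 = 27. Stack: [27]
LOAD_FAST u → push 20. Stack: [27, 20]
BINARY_OP // → 27 // 20 = 1. Stack: [1]
STORE_FAST p → p=1. Stack: []
LOAD_FAST_LOAD_FAST c,p → push 29,1. Stack: [29, 1]
BINARY_OP ^ → 29 ^ 1 = 28. Stack: [28]
STORE_FAST t → t=28. Stack: []
LOAD_FAST c → push 29. Stack: [29]
LOAD_CONST → push 11. Stack: [29, 11]
BINARY_OP * → 29 * 11 = 319. Stack: [319]
STORE_FAST p → p=319. Stack: []
LOAD_FAST c → push 29. Stack: [29]
LOAD_CONST → push 1. Stack: [29, 1]
BINARY_OP // → 29 // 1 = 29. Stack: [29]
LOAD_FAST b → push 29. Stack: [29, 29]
LOAD_CONST → push 2. Stack: [29, 29, 2]
BINARY_OP % → 29 % 2 = 1. Stack: [29, 1]
BINARY_OP // → 29 // 1 = 29. Stack: [29]
STORE_FAST n → n=29. Stack: []
LOAD_FAST m → push 21. Stack: [21]
LOAD_CONST → push 6. Stack: [21, 6]
BINARY_OP // → 21 // 6 = 3. Stack: [3]
STORE_FAST v → v=3. Stack: []
LOAD_FAST v → push 3. Stack: [3]
RETURN_VALUE → return 3.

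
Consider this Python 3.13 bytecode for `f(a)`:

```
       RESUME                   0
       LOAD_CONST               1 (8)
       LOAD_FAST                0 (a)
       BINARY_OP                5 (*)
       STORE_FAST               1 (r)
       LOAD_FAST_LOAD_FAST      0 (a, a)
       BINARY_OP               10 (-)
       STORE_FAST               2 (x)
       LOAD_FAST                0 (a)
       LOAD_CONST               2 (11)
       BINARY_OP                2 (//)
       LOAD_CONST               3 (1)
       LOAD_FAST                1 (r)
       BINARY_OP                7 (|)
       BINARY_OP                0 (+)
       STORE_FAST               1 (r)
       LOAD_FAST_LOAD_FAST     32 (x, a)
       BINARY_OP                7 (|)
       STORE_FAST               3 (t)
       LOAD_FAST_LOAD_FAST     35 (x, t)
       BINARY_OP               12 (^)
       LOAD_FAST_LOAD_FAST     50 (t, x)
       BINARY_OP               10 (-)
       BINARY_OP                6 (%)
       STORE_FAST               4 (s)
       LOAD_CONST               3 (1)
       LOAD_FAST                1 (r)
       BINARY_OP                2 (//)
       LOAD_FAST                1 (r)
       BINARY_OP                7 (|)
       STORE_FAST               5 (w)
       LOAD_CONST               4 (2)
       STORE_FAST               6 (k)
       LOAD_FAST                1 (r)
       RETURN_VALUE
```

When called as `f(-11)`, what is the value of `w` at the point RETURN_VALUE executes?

LOAD_CONST → push 8. Stack: [8]
LOAD_FAST a → push -11. Stack: [8, -11]
BINARY_OP * → 8 * -11 = -88. Stack: [-88]
STORE_FAST r → r=-88. Stack: []
LOAD_FAST_LOAD_FAST a,a → push -11,-11. Stack: [-11, -11]
BINARY_OP - → -11 - -11 = 0. Stack: [0]
STORE_FAST x → x=0. Stack: []
LOAD_FAST a → push -11. Stack: [-11]
LOAD_CONST → push 11. Stack: [-11, 11]
BINARY_OP // → -11 // 11 = -1. Stack: [-1]
LOAD_CONST → push 1. Stack: [-1, 1]
LOAD_FAST r → push -88. Stack: [-1, 1, -88]
BINARY_OP | → 1 | -88 = -87. Stack: [-1, -87]
BINARY_OP + → -1 + -87 = -88. Stack: [-88]
STORE_FAST r → r=-88. Stack: []
LOAD_FAST_LOAD_FAST x,a → push 0,-11. Stack: [0, -11]
BINARY_OP | → 0 | -11 = -11. Stack: [-11]
STORE_FAST t → t=-11. Stack: []
LOAD_FAST_LOAD_FAST x,t → push 0,-11. Stack: [0, -11]
BINARY_OP ^ → 0 ^ -11 = -11. Stack: [-11]
LOAD_FAST_LOAD_FAST t,x → push -11,0. Stack: [-11, -11, 0]
BINARY_OP - → -11 - 0 = -11. Stack: [-11, -11]
BINARY_OP % → -11 % -11 = 0. Stack: [0]
STORE_FAST s → s=0. Stack: []
LOAD_CONST → push 1. Stack: [1]
LOAD_FAST r → push -88. Stack: [1, -88]
BINARY_OP // → 1 // -88 = -1. Stack: [-1]
LOAD_FAST r → push -88. Stack: [-1, -88]
BINARY_OP | → -1 | -88 = -1. Stack: [-1]
STORE_FAST w → w=-1. Stack: []
LOAD_CONST → push 2. Stack: [2]
STORE_FAST k → k=2. Stack: []
LOAD_FAST r → push -88. Stack: [-88]
RETURN_VALUE → return -88.

-1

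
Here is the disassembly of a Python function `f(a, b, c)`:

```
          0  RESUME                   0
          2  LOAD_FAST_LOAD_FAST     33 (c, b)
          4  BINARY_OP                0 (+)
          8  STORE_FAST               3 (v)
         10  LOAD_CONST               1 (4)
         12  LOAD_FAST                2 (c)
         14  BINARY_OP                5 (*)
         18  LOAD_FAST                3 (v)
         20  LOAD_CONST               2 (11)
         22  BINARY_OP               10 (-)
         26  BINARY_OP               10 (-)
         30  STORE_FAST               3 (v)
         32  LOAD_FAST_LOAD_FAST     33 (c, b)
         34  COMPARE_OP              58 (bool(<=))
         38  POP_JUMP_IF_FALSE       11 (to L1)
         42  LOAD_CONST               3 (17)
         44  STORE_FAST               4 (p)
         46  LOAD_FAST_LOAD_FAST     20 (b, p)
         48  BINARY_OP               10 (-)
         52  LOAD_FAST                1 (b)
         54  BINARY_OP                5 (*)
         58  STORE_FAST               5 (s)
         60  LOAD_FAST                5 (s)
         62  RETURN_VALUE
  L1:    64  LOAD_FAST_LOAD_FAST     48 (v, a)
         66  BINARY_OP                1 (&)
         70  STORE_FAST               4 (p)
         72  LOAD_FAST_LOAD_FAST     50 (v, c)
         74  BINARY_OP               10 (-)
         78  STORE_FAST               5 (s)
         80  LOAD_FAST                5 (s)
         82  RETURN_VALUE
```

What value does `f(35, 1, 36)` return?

LOAD_FAST_LOAD_FAST c,b → push 36,1. Stack: [36, 1]
BINARY_OP + → 36 + 1 = 37. Stack: [37]
STORE_FAST v → v=37. Stack: []
LOAD_CONST → push 4. Stack: [4]
LOAD_FAST c → push 36. Stack: [4, 36]
BINARY_OP * → 4 * 36 = 144. Stack: [144]
LOAD_FAST v → push 37. Stack: [144, 37]
LOAD_CONST → push 11. Stack: [144, 37, 11]
BINARY_OP - → 37 - 11 = 26. Stack: [144, 26]
BINARY_OP - → 144 - 26 = 118. Stack: [118]
STORE_FAST v → v=118. Stack: []
LOAD_FAST_LOAD_FAST c,b → push 36,1. Stack: [36, 1]
COMPARE_OP bool(<=) → 36 vs 1 = False. Stack: [False]
POP_JUMP_IF_FALSE → pop False; jump. Stack: []
LOAD_FAST_LOAD_FAST v,a → push 118,35. Stack: [118, 35]
BINARY_OP & → 118 & 35 = 34. Stack: [34]
STORE_FAST p → p=34. Stack: []
LOAD_FAST_LOAD_FAST v,c → push 118,36. Stack: [118, 36]
BINARY_OP - → 118 - 36 = 82. Stack: [82]
STORE_FAST s → s=82. Stack: []
LOAD_FAST s → push 82. Stack: [82]
RETURN_VALUE → return 82.

82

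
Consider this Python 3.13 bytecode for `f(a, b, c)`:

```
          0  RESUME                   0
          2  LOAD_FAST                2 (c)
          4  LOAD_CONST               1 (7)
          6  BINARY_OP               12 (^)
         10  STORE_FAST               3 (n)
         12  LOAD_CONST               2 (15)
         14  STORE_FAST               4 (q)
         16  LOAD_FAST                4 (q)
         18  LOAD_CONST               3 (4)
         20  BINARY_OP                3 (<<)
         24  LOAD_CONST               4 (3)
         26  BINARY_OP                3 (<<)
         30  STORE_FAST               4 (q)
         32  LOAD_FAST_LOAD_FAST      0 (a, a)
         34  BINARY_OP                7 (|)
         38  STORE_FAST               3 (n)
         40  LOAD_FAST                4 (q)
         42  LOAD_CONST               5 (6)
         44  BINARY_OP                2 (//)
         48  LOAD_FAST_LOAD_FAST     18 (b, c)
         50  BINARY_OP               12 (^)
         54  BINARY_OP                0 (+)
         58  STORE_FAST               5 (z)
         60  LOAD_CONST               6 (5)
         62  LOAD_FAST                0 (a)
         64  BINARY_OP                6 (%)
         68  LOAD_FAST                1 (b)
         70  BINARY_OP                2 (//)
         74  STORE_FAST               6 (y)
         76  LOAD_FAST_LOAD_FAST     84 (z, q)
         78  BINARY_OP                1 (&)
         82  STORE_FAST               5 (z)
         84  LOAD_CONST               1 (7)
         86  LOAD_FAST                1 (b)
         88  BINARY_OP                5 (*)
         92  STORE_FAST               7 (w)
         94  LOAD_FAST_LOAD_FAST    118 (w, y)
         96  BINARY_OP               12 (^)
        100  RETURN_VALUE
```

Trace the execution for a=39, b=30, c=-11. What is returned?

LOAD_FAST c → push -11. Stack: [-11]
LOAD_CONST → push 7. Stack: [-11, 7]
BINARY_OP ^ → -11 ^ 7 = -14. Stack: [-14]
STORE_FAST n → n=-14. Stack: []
LOAD_CONST → push 15. Stack: [15]
STORE_FAST q → q=15. Stack: []
LOAD_FAST q → push 15. Stack: [15]
LOAD_CONST → push 4. Stack: [15, 4]
BINARY_OP << → 15 << 4 = 240. Stack: [240]
LOAD_CONST → push 3. Stack: [240, 3]
BINARY_OP << → 240 << 3 = 1920. Stack: [1920]
STORE_FAST q → q=1920. Stack: []
LOAD_FAST_LOAD_FAST a,a → push 39,39. Stack: [39, 39]
BINARY_OP | → 39 | 39 = 39. Stack: [39]
STORE_FAST n → n=39. Stack: []
LOAD_FAST q → push 1920. Stack: [1920]
LOAD_CONST → push 6. Stack: [1920, 6]
BINARY_OP // → 1920 // 6 = 320. Stack: [320]
LOAD_FAST_LOAD_FAST b,c → push 30,-11. Stack: [320, 30, -11]
BINARY_OP ^ → 30 ^ -11 = -21. Stack: [320, -21]
BINARY_OP + → 320 + -21 = 299. Stack: [299]
STORE_FAST z → z=299. Stack: []
LOAD_CONST → push 5. Stack: [5]
LOAD_FAST a → push 39. Stack: [5, 39]
BINARY_OP % → 5 % 39 = 5. Stack: [5]
LOAD_FAST b → push 30. Stack: [5, 30]
BINARY_OP // → 5 // 30 = 0. Stack: [0]
STORE_FAST y → y=0. Stack: []
LOAD_FAST_LOAD_FAST z,q → push 299,1920. Stack: [299, 1920]
BINARY_OP & → 299 & 1920 = 256. Stack: [256]
STORE_FAST z → z=256. Stack: []
LOAD_CONST → push 7. Stack: [7]
LOAD_FAST b → push 30. Stack: [7, 30]
BINARY_OP * → 7 * 30 = 210. Stack: [210]
STORE_FAST w → w=210. Stack: []
LOAD_FAST_LOAD_FAST w,y → push 210,0. Stack: [210, 0]
BINARY_OP ^ → 210 ^ 0 = 210. Stack: [210]
RETURN_VALUE → return 210.

210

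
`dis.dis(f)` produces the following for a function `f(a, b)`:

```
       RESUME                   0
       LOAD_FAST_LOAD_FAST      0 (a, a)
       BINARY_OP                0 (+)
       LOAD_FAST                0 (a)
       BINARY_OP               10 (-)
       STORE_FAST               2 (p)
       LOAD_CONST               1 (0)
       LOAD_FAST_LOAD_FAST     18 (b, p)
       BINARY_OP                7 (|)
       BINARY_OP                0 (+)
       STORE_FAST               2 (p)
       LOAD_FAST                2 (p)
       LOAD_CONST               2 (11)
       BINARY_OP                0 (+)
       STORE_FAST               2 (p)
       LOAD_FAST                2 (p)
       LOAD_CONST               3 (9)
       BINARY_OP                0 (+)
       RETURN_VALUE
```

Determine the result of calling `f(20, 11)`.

LOAD_FAST_LOAD_FAST a,a → push 20,20. Stack: [20, 20]
BINARY_OP + → 20 + 20 = 40. Stack: [40]
LOAD_FAST a → push 20. Stack: [40, 20]
BINARY_OP - → 40 - 20 = 20. Stack: [20]
STORE_FAST p → p=20. Stack: []
LOAD_CONST → push 0. Stack: [0]
LOAD_FAST_LOAD_FAST b,p → push 11,20. Stack: [0, 11, 20]
BINARY_OP | → 11 | 20 = 31. Stack: [0, 31]
BINARY_OP + → 0 + 31 = 31. Stack: [31]
STORE_FAST p → p=31. Stack: []
LOAD_FAST p → push 31. Stack: [31]
LOAD_CONST → push 11. Stack: [31, 11]
BINARY_OP + → 31 + 11 = 42. Stack: [42]
STORE_FAST p → p=42. Stack: []
LOAD_FAST p → push 42. Stack: [42]
LOAD_CONST → push 9. Stack: [42, 9]
BINARY_OP + → 42 + 9 = 51. Stack: [51]
RETURN_VALUE → return 51.

51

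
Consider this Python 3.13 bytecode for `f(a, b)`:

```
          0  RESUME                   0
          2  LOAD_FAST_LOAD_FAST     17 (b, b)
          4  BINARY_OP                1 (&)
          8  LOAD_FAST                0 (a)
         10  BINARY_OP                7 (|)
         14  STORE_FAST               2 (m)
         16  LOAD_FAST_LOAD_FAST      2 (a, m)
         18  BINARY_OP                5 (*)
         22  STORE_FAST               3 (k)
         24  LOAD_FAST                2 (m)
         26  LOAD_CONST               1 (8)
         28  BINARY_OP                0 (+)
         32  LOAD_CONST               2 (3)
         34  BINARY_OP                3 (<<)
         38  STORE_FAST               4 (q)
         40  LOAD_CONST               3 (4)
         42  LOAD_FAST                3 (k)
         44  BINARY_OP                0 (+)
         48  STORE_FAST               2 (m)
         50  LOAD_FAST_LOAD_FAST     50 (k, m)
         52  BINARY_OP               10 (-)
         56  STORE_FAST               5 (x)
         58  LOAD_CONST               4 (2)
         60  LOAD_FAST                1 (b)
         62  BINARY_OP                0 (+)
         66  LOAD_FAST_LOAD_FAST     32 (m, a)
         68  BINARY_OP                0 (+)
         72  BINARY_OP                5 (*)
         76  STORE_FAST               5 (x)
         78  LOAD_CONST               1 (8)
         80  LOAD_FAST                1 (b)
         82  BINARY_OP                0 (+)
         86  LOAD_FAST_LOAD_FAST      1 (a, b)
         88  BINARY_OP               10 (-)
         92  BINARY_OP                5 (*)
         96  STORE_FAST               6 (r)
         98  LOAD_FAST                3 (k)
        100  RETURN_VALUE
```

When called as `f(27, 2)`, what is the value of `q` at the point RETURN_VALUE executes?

280

LOAD_FAST_LOAD_FAST b,b → push 2,2. Stack: [2, 2]
BINARY_OP & → 2 & 2 = 2. Stack: [2]
LOAD_FAST a → push 27. Stack: [2, 27]
BINARY_OP | → 2 | 27 = 27. Stack: [27]
STORE_FAST m → m=27. Stack: []
LOAD_FAST_LOAD_FAST a,m → push 27,27. Stack: [27, 27]
BINARY_OP * → 27 * 27 = 729. Stack: [729]
STORE_FAST k → k=729. Stack: []
LOAD_FAST m → push 27. Stack: [27]
LOAD_CONST → push 8. Stack: [27, 8]
BINARY_OP + → 27 + 8 = 35. Stack: [35]
LOAD_CONST → push 3. Stack: [35, 3]
BINARY_OP << → 35 << 3 = 280. Stack: [280]
STORE_FAST q → q=280. Stack: []
LOAD_CONST → push 4. Stack: [4]
LOAD_FAST k → push 729. Stack: [4, 729]
BINARY_OP + → 4 + 729 = 733. Stack: [733]
STORE_FAST m → m=733. Stack: []
LOAD_FAST_LOAD_FAST k,m → push 729,733. Stack: [729, 733]
BINARY_OP - → 729 - 733 = -4. Stack: [-4]
STORE_FAST x → x=-4. Stack: []
LOAD_CONST → push 2. Stack: [2]
LOAD_FAST b → push 2. Stack: [2, 2]
BINARY_OP + → 2 + 2 = 4. Stack: [4]
LOAD_FAST_LOAD_FAST m,a → push 733,27. Stack: [4, 733, 27]
BINARY_OP + → 733 + 27 = 760. Stack: [4, 760]
BINARY_OP * → 4 * 760 = 3040. Stack: [3040]
STORE_FAST x → x=3040. Stack: []
LOAD_CONST → push 8. Stack: [8]
LOAD_FAST b → push 2. Stack: [8, 2]
BINARY_OP + → 8 + 2 = 10. Stack: [10]
LOAD_FAST_LOAD_FAST a,b → push 27,2. Stack: [10, 27, 2]
BINARY_OP - → 27 - 2 = 25. Stack: [10, 25]
BINARY_OP * → 10 * 25 = 250. Stack: [250]
STORE_FAST r → r=250. Stack: []
LOAD_FAST k → push 729. Stack: [729]
RETURN_VALUE → return 729.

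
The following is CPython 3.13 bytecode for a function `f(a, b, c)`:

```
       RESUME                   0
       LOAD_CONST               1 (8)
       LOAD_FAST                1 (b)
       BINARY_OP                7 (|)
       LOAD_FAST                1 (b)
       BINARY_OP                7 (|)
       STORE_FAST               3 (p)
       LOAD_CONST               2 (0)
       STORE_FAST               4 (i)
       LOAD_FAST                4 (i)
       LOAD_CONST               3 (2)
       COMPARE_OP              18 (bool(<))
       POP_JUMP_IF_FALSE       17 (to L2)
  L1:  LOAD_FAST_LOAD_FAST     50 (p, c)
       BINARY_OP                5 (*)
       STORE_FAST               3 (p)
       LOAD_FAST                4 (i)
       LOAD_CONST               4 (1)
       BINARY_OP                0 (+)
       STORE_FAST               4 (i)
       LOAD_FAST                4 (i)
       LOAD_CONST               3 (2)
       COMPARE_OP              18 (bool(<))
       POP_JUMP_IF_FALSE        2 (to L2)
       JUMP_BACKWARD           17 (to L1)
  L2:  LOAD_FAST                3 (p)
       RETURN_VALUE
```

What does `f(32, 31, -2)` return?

124

LOAD_CONST → push 8. Stack: [8]
LOAD_FAST b → push 31. Stack: [8, 31]
BINARY_OP | → 8 | 31 = 31. Stack: [31]
LOAD_FAST b → push 31. Stack: [31, 31]
BINARY_OP | → 31 | 31 = 31. Stack: [31]
STORE_FAST p → p=31. Stack: []
LOAD_CONST → push 0. Stack: [0]
STORE_FAST i → i=0. Stack: []
LOAD_FAST i → push 0. Stack: [0]
LOAD_CONST → push 2. Stack: [0, 2]
COMPARE_OP bool(<) → 0 vs 2 = True. Stack: [True]
POP_JUMP_IF_FALSE → pop True; no jump. Stack: []
LOAD_FAST_LOAD_FAST p,c → push 31,-2. Stack: [31, -2]
BINARY_OP * → 31 * -2 = -62. Stack: [-62]
STORE_FAST p → p=-62. Stack: []
LOAD_FAST i → push 0. Stack: [0]
LOAD_CONST → push 1. Stack: [0, 1]
BINARY_OP + → 0 + 1 = 1. Stack: [1]
STORE_FAST i → i=1. Stack: []
LOAD_FAST i → push 1. Stack: [1]
LOAD_CONST → push 2. Stack: [1, 2]
COMPARE_OP bool(<) → 1 vs 2 = True. Stack: [True]
POP_JUMP_IF_FALSE → pop True; no jump. Stack: []
LOAD_FAST_LOAD_FAST p,c → push -62,-2. Stack: [-62, -2]
BINARY_OP * → -62 * -2 = 124. Stack: [124]
STORE_FAST p → p=124. Stack: []
LOAD_FAST i → push 1. Stack: [1]
LOAD_CONST → push 1. Stack: [1, 1]
BINARY_OP + → 1 + 1 = 2. Stack: [2]
STORE_FAST i → i=2. Stack: []
LOAD_FAST i → push 2. Stack: [2]
LOAD_CONST → push 2. Stack: [2, 2]
COMPARE_OP bool(<) → 2 vs 2 = False. Stack: [False]
POP_JUMP_IF_FALSE → pop False; jump. Stack: []
LOAD_FAST p → push 124. Stack: [124]
RETURN_VALUE → return 124.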